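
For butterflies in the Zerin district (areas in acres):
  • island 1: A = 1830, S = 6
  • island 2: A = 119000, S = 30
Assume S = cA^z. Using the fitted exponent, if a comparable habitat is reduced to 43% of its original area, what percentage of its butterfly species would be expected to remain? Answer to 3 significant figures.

z = ln(30/6) / ln(119000/1830) = 1.6094 / 4.1748 = 0.3855
S_new/S_old = (A_new/A_old)^z = 0.43^0.3855 = exp(0.3855 × -0.8440) = 0.7223

72.2%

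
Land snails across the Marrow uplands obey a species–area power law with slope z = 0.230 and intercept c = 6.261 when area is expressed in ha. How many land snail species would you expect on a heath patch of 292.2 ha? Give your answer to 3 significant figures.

23.1

S = 6.261 × 292.2^0.23
ln S = ln 6.261 + 0.23 × ln 292.2 = 1.8343 + 0.23 × 5.6774 = 3.1402
S = e^3.1402 ≈ 23.11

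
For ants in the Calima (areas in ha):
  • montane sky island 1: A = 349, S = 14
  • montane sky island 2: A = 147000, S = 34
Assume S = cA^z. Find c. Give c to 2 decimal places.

5.93

z = ln(S₂/S₁) / ln(A₂/A₁) = ln(34/14) / ln(147000/349) = 0.8873 / 6.0431 = 0.1468
c = S₁ / A₁^z = 14 / 349^0.1468 = 14 / 2.362 = 5.926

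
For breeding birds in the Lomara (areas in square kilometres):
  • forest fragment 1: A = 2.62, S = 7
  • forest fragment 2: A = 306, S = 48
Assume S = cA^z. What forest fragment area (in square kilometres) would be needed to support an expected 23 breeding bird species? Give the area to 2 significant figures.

z = ln(48/7) / ln(306/2.62) = 1.9253 / 4.7604 = 0.4044
c = 7 / 2.62^0.4044 = 7 / 1.476 = 4.742
A = (23/4.742)^(1/0.4044) ⇒ ln A = ln(4.851)/0.4044 = 3.9045
A = e^3.9045 ≈ 49.63 square kilometres

50 square kilometres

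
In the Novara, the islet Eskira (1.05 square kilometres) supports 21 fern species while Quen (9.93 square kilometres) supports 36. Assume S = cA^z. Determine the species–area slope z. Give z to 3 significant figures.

0.240

Taking logs: ln S = ln c + z ln A, so z = (ln S₂ − ln S₁)/(ln A₂ − ln A₁).
z = ln(36/21) / ln(9.93/1.05) = ln(1.714) / ln(9.457) = 0.5390 / 2.2468 = 0.2399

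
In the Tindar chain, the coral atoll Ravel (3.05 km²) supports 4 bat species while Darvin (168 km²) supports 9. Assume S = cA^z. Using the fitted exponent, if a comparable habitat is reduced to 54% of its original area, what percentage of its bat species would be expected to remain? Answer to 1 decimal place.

88.3%

z = ln(9/4) / ln(168/3.05) = 0.8109 / 4.0088 = 0.2023
S_new/S_old = (A_new/A_old)^z = 0.54^0.2023 = exp(0.2023 × -0.6162) = 0.8828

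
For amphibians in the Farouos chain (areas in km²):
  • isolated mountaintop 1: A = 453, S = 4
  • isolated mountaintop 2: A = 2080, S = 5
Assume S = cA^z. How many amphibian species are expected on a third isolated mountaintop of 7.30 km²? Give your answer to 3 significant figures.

z = ln(5/4) / ln(2080/453) = 0.2231 / 1.5242 = 0.1464
c = 4 / 453^0.1464 = 4 / 2.448 = 1.634
S₃ = 1.634 × 7.3^0.1464 = 1.634 × 1.338 ≈ 2.186

2.19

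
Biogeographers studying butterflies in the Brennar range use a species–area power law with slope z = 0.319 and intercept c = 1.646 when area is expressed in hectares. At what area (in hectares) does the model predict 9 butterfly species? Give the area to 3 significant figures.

206 hectares

9 = 1.646 × A^0.319  ⇒  A^0.319 = 9/1.646 = 5.468
ln A = ln(5.468) / 0.319 = 1.6989 / 0.319 = 5.3256
A = e^5.3256 ≈ 205.5 hectares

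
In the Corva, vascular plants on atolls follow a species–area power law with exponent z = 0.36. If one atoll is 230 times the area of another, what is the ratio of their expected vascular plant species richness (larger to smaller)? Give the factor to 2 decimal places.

7.08

S₂/S₁ = (A₂/A₁)^z = 230^0.36
ln(S₂/S₁) = 0.36 × ln 230 = 0.36 × 5.4381 = 1.9577
S₂/S₁ = e^1.9577 ≈ 7.083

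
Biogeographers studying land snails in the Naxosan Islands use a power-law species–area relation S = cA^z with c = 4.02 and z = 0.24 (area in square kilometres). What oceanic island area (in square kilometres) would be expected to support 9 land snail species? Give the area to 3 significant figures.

28.7 square kilometres

9 = 4.02 × A^0.24  ⇒  A^0.24 = 9/4.02 = 2.239
ln A = ln(2.239) / 0.24 = 0.8059 / 0.24 = 3.3581
A = e^3.3581 ≈ 28.73 square kilometres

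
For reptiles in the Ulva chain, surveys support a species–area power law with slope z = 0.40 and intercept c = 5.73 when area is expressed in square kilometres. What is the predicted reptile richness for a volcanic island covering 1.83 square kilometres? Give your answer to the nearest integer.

7 species

S = 5.73 × 1.83^0.4 = 5.73 × 1.273 ≈ 7.297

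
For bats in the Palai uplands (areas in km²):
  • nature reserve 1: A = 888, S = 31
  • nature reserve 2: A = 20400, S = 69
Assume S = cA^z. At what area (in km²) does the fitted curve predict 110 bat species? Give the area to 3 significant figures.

127000 km²

z = ln(69/31) / ln(20400/888) = 0.8001 / 3.1343 = 0.2553
c = 31 / 888^0.2553 = 31 / 5.658 = 5.479
A = (110/5.479)^(1/0.2553) ⇒ ln A = ln(20.08)/0.2553 = 11.7502
A = e^11.7502 ≈ 126782 km²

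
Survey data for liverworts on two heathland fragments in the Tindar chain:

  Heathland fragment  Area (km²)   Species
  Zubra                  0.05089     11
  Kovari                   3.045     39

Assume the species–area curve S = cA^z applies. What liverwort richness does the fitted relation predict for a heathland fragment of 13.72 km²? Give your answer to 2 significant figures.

62

z = ln(39/11) / ln(3.045/0.05089) = 1.2657 / 4.0916 = 0.3093
c = 11 / 0.05089^0.3093 = 11 / 0.398 = 27.64
S₃ = 27.64 × 13.72^0.3093 = 27.64 × 2.248 ≈ 62.13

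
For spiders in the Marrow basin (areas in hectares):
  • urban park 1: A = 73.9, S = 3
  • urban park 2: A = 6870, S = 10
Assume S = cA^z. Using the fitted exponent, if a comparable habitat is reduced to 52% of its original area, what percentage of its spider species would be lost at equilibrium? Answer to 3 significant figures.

z = ln(10/3) / ln(6870/73.9) = 1.2040 / 4.5322 = 0.2656
S_new/S_old = (A_new/A_old)^z = 0.52^0.2656 = exp(0.2656 × -0.6539) = 0.8405
Fraction lost = 1 − 0.8405 = 0.1595

15.9%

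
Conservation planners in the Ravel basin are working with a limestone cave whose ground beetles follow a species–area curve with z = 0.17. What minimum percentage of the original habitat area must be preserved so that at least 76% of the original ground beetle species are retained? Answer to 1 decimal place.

19.9%

Need (A_new/A_old)^0.17 = 0.76, so A_new/A_old = 0.76^(1/0.17) = 0.76^5.882
ln(A_new/A_old) = ln 0.76 / 0.17 = -0.2744 / 0.17 = -1.6143
A_new/A_old = e^-1.6143 ≈ 0.199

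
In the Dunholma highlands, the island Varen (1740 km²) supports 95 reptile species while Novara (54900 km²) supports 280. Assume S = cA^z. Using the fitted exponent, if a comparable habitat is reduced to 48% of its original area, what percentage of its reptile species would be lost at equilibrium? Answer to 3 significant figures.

20.5%

z = ln(280/95) / ln(54900/1740) = 1.0809 / 3.4516 = 0.3132
S_new/S_old = (A_new/A_old)^z = 0.48^0.3132 = exp(0.3132 × -0.7340) = 0.7947
Fraction lost = 1 − 0.7947 = 0.2053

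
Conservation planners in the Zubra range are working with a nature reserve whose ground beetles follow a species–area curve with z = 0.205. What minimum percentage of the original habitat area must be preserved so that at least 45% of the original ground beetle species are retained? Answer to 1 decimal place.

2.0%

Need (A_new/A_old)^0.205 = 0.45, so A_new/A_old = 0.45^(1/0.205) = 0.45^4.878
ln(A_new/A_old) = ln 0.45 / 0.205 = -0.7985 / 0.205 = -3.8952
A_new/A_old = e^-3.8952 ≈ 0.02034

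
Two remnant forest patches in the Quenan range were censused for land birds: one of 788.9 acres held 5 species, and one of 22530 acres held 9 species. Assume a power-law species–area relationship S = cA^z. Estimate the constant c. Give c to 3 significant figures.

1.55

z = ln(S₂/S₁) / ln(A₂/A₁) = ln(9/5) / ln(22530/788.9) = 0.5878 / 3.3520 = 0.1754
c = S₁ / A₁^z = 5 / 788.9^0.1754 = 5 / 3.221 = 1.552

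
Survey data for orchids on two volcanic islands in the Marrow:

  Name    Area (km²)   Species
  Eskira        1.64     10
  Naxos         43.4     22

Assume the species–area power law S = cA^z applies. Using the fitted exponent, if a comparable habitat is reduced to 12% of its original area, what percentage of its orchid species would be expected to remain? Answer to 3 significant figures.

z = ln(22/10) / ln(43.4/1.64) = 0.7885 / 3.2758 = 0.2407
S_new/S_old = (A_new/A_old)^z = 0.12^0.2407 = exp(0.2407 × -2.1203) = 0.6003

60.0%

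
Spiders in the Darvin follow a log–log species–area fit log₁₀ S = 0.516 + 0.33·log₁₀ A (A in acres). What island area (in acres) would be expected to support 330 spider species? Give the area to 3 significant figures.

330 = 3.281 × A^0.33  ⇒  A^0.33 = 330/3.281 = 100.6
ln A = ln(100.6) / 0.33 = 4.6110 / 0.33 = 13.9726
A = e^13.9726 ≈ 1170103 acres

1170000 acres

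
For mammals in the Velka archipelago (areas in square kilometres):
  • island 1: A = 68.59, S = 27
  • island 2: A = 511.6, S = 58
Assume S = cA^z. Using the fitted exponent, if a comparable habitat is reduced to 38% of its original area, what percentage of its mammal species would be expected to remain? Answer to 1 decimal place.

69.2%

z = ln(58/27) / ln(511.6/68.59) = 0.7646 / 2.0094 = 0.3805
S_new/S_old = (A_new/A_old)^z = 0.38^0.3805 = exp(0.3805 × -0.9676) = 0.692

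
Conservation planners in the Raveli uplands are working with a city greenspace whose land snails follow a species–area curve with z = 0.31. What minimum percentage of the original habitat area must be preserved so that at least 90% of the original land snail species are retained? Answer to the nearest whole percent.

71%

Need (A_new/A_old)^0.31 = 0.9, so A_new/A_old = 0.9^(1/0.31) = 0.9^3.226
ln(A_new/A_old) = ln 0.9 / 0.31 = -0.1054 / 0.31 = -0.3399
A_new/A_old = e^-0.3399 ≈ 0.7119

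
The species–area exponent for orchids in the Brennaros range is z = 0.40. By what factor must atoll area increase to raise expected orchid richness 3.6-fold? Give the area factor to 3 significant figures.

(A₂/A₁)^0.4 = 3.6, so A₂/A₁ = 3.6^(1/0.4) = 3.6^2.5
ln(A₂/A₁) = ln 3.6 / 0.4 = 1.2809 / 0.4 = 3.2023
A₂/A₁ = e^3.2023 ≈ 24.59

24.6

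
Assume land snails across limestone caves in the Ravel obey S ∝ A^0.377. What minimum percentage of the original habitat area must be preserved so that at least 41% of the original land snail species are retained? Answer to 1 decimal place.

9.4%

Need (A_new/A_old)^0.377 = 0.41, so A_new/A_old = 0.41^(1/0.377) = 0.41^2.653
ln(A_new/A_old) = ln 0.41 / 0.377 = -0.8916 / 0.377 = -2.3650
A_new/A_old = e^-2.3650 ≈ 0.09395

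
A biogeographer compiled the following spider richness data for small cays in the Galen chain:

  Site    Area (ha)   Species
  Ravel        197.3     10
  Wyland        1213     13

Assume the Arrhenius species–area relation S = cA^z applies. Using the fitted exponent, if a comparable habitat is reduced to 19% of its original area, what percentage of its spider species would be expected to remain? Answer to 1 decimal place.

z = ln(13/10) / ln(1213/197.3) = 0.2624 / 1.8161 = 0.1445
S_new/S_old = (A_new/A_old)^z = 0.19^0.1445 = exp(0.1445 × -1.6607) = 0.7867

78.7%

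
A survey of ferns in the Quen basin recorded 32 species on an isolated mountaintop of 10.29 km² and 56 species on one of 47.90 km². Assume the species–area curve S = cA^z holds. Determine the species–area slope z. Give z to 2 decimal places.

0.36

Taking logs: ln S = ln c + z ln A, so z = (ln S₂ − ln S₁)/(ln A₂ − ln A₁).
z = ln(56/32) / ln(47.9/10.29) = ln(1.75) / ln(4.655) = 0.5596 / 1.5379 = 0.3639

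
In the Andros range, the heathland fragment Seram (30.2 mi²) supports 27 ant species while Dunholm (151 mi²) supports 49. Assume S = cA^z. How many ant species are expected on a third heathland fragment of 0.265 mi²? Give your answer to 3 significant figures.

z = ln(49/27) / ln(151/30.2) = 0.5960 / 1.6094 = 0.3703
c = 27 / 30.2^0.3703 = 27 / 3.532 = 7.644
S₃ = 7.644 × 0.265^0.3703 = 7.644 × 0.6115 ≈ 4.674

4.67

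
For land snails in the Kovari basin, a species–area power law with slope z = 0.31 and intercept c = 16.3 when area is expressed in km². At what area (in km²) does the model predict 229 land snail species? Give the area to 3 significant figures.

5040 km²

229 = 16.3 × A^0.31  ⇒  A^0.31 = 229/16.3 = 14.05
ln A = ln(14.05) / 0.31 = 2.6426 / 0.31 = 8.5244
A = e^8.5244 ≈ 5036 km²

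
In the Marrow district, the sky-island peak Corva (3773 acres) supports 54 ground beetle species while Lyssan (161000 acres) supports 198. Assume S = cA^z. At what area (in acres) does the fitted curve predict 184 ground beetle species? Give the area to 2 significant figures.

130000 acres

z = ln(198/54) / ln(161000/3773) = 1.2993 / 3.7535 = 0.3461
c = 54 / 3773^0.3461 = 54 / 17.3 = 3.121
A = (184/3.121)^(1/0.3461) ⇒ ln A = ln(58.95)/0.3461 = 11.7773
A = e^11.7773 ≈ 130263 acres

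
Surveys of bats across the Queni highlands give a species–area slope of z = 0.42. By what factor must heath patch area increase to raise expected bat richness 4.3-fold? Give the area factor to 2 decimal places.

(A₂/A₁)^0.42 = 4.3, so A₂/A₁ = 4.3^(1/0.42) = 4.3^2.381
ln(A₂/A₁) = ln 4.3 / 0.42 = 1.4586 / 0.42 = 3.4729
A₂/A₁ = e^3.4729 ≈ 32.23

32.23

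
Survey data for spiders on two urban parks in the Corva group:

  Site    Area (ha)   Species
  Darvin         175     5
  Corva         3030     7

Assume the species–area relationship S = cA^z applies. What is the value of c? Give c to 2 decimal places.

2.72

z = ln(S₂/S₁) / ln(A₂/A₁) = ln(7/5) / ln(3030/175) = 0.3365 / 2.8515 = 0.1180
c = S₁ / A₁^z = 5 / 175^0.1180 = 5 / 1.839 = 2.718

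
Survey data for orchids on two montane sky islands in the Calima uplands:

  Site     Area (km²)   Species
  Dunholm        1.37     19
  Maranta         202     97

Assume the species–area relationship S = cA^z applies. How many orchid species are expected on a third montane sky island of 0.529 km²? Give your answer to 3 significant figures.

z = ln(97/19) / ln(202/1.37) = 1.6303 / 4.9935 = 0.3265
c = 19 / 1.37^0.3265 = 19 / 1.108 = 17.14
S₃ = 17.14 × 0.529^0.3265 = 17.14 × 0.8123 ≈ 13.93

13.9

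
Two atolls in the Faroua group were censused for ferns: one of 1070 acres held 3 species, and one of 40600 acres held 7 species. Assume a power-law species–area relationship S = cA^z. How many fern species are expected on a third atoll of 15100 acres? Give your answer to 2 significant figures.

5.6

z = ln(7/3) / ln(40600/1070) = 0.8473 / 3.6361 = 0.2330
c = 3 / 1070^0.2330 = 3 / 5.081 = 0.5905
S₃ = 0.5905 × 15100^0.2330 = 0.5905 × 9.415 ≈ 5.559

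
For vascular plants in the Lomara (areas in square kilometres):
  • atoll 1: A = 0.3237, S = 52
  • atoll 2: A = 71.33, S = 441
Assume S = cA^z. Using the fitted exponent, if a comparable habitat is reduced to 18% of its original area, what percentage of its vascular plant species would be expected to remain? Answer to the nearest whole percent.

z = ln(441/52) / ln(71.33/0.3237) = 2.1378 / 5.3953 = 0.3962
S_new/S_old = (A_new/A_old)^z = 0.18^0.3962 = exp(0.3962 × -1.7148) = 0.5069

51%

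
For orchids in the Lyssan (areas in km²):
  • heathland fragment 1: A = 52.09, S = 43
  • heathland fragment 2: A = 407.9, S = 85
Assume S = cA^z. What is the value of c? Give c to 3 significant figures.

z = ln(S₂/S₁) / ln(A₂/A₁) = ln(85/43) / ln(407.9/52.09) = 0.6815 / 2.0580 = 0.3311
c = S₁ / A₁^z = 43 / 52.09^0.3311 = 43 / 3.702 = 11.62

11.6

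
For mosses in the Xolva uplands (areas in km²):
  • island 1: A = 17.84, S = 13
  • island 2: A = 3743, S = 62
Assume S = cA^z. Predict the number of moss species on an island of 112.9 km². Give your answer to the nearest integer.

22

z = ln(62/13) / ln(3743/17.84) = 1.5622 / 5.3462 = 0.2922
c = 13 / 17.84^0.2922 = 13 / 2.321 = 5.601
S₃ = 5.601 × 112.9^0.2922 = 5.601 × 3.979 ≈ 22.29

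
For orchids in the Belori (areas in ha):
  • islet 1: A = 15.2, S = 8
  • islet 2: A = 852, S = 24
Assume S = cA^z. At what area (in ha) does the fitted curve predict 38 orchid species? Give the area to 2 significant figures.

4600 ha

z = ln(24/8) / ln(852/15.2) = 1.0986 / 4.0263 = 0.2729
c = 8 / 15.2^0.2729 = 8 / 2.101 = 3.807
A = (38/3.807)^(1/0.2729) ⇒ ln A = ln(9.981)/0.2729 = 8.4317
A = e^8.4317 ≈ 4590 ha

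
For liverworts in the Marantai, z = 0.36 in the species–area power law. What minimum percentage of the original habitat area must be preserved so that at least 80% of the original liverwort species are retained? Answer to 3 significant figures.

53.8%

Need (A_new/A_old)^0.36 = 0.8, so A_new/A_old = 0.8^(1/0.36) = 0.8^2.778
ln(A_new/A_old) = ln 0.8 / 0.36 = -0.2231 / 0.36 = -0.6198
A_new/A_old = e^-0.6198 ≈ 0.538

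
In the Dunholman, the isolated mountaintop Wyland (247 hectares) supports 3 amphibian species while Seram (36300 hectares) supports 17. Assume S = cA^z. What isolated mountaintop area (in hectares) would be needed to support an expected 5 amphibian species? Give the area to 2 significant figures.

z = ln(17/3) / ln(36300/247) = 1.7346 / 4.9902 = 0.3476
c = 3 / 247^0.3476 = 3 / 6.787 = 0.442
A = (5/0.442)^(1/0.3476) ⇒ ln A = ln(11.31)/0.3476 = 6.9790
A = e^6.9790 ≈ 1074 hectares

1100 hectares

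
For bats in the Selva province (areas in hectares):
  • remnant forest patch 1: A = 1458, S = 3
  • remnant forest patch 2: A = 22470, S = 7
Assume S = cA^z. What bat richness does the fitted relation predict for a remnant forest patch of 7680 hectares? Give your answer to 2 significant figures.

5.0

z = ln(7/3) / ln(22470/1458) = 0.8473 / 2.7351 = 0.3098
c = 3 / 1458^0.3098 = 3 / 9.552 = 0.3141
S₃ = 0.3141 × 7680^0.3098 = 0.3141 × 15.98 ≈ 5.02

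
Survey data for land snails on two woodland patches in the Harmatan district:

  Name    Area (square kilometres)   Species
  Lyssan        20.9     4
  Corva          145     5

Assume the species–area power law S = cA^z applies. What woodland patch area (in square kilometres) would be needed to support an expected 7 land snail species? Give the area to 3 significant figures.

2690 square kilometres

z = ln(5/4) / ln(145/20.9) = 0.2231 / 1.9370 = 0.1152
c = 4 / 20.9^0.1152 = 4 / 1.419 = 2.818
A = (7/2.818)^(1/0.1152) ⇒ ln A = ln(2.484)/0.1152 = 7.8975
A = e^7.8975 ≈ 2690 square kilometres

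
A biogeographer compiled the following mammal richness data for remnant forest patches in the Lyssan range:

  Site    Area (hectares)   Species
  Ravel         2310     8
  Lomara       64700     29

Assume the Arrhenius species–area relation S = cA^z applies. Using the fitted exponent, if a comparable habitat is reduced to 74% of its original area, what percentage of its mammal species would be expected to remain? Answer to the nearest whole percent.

z = ln(29/8) / ln(64700/2310) = 1.2879 / 3.3325 = 0.3865
S_new/S_old = (A_new/A_old)^z = 0.74^0.3865 = exp(0.3865 × -0.3011) = 0.8902

89%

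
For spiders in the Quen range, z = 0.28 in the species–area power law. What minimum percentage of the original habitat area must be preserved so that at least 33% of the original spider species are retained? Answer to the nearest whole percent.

2%

Need (A_new/A_old)^0.28 = 0.33, so A_new/A_old = 0.33^(1/0.28) = 0.33^3.571
ln(A_new/A_old) = ln 0.33 / 0.28 = -1.1087 / 0.28 = -3.9595
A_new/A_old = e^-3.9595 ≈ 0.01907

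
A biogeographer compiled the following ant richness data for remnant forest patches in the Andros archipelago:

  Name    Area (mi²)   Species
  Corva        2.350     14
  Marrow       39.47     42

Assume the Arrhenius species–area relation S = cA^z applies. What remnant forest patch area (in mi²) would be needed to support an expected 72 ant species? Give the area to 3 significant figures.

158 mi²

z = ln(42/14) / ln(39.47/2.35) = 1.0986 / 2.8211 = 0.3894
c = 14 / 2.35^0.3894 = 14 / 1.395 = 10.04
A = (72/10.04)^(1/0.3894) ⇒ ln A = ln(7.173)/0.3894 = 5.0596
A = e^5.0596 ≈ 157.5 mi²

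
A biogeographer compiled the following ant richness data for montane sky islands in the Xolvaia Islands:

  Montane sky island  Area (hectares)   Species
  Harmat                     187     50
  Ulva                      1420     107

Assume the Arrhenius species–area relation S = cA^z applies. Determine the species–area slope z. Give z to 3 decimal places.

0.375

Taking logs: ln S = ln c + z ln A, so z = (ln S₂ − ln S₁)/(ln A₂ − ln A₁).
z = ln(107/50) / ln(1420/187) = ln(2.14) / ln(7.594) = 0.7608 / 2.0273 = 0.3753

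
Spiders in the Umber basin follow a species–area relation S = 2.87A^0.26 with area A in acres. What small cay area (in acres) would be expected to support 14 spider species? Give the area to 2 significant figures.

14 = 2.87 × A^0.26  ⇒  A^0.26 = 14/2.87 = 4.878
ln A = ln(4.878) / 0.26 = 1.5847 / 0.26 = 6.0952
A = e^6.0952 ≈ 443.7 acres

440 acres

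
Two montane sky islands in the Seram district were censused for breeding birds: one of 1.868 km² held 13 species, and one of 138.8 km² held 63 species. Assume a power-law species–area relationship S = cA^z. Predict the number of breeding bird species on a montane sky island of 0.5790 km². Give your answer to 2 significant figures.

8.5

z = ln(63/13) / ln(138.8/1.868) = 1.5782 / 4.3082 = 0.3663
c = 13 / 1.868^0.3663 = 13 / 1.257 = 10.34
S₃ = 10.34 × 0.579^0.3663 = 10.34 × 0.8186 ≈ 8.464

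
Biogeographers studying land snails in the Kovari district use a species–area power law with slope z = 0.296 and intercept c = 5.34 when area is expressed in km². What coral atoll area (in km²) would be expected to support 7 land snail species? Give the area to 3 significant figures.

2.50 km²

7 = 5.34 × A^0.296  ⇒  A^0.296 = 7/5.34 = 1.311
ln A = ln(1.311) / 0.296 = 0.2707 / 0.296 = 0.9145
A = e^0.9145 ≈ 2.495 km²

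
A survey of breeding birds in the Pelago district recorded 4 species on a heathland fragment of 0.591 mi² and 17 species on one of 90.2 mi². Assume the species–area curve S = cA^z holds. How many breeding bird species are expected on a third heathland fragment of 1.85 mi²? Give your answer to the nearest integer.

6

z = ln(17/4) / ln(90.2/0.591) = 1.4469 / 5.0280 = 0.2878
c = 4 / 0.591^0.2878 = 4 / 0.8595 = 4.654
S₃ = 4.654 × 1.85^0.2878 = 4.654 × 1.194 ≈ 5.555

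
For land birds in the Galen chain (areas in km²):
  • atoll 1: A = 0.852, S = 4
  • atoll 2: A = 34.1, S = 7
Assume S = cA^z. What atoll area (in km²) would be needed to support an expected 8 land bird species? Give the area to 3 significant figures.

z = ln(7/4) / ln(34.1/0.852) = 0.5596 / 3.6895 = 0.1517
c = 4 / 0.852^0.1517 = 4 / 0.976 = 4.098
A = (8/4.098)^(1/0.1517) ⇒ ln A = ln(1.952)/0.1517 = 4.4097
A = e^4.4097 ≈ 82.24 km²

82.2 km²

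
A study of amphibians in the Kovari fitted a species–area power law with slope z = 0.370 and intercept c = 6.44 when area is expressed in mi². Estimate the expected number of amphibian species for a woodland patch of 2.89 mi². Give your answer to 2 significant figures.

S = 6.44 × 2.89^0.37
ln S = ln 6.44 + 0.37 × ln 2.89 = 1.8625 + 0.37 × 1.0613 = 2.2552
S = e^2.2552 ≈ 9.537

9.5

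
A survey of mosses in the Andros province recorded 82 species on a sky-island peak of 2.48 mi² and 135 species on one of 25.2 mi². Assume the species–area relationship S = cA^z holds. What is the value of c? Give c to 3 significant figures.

z = ln(S₂/S₁) / ln(A₂/A₁) = ln(135/82) / ln(25.2/2.48) = 0.4986 / 2.3186 = 0.2150
c = S₁ / A₁^z = 82 / 2.48^0.2150 = 82 / 1.216 = 67.45

67.5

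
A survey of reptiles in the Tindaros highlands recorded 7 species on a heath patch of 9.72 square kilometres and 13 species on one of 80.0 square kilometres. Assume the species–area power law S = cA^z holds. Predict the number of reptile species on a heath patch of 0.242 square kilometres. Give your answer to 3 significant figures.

z = ln(13/7) / ln(80/9.72) = 0.6190 / 2.1078 = 0.2937
c = 7 / 9.72^0.2937 = 7 / 1.95 = 3.59
S₃ = 3.59 × 0.242^0.2937 = 3.59 × 0.6592 ≈ 2.366

2.37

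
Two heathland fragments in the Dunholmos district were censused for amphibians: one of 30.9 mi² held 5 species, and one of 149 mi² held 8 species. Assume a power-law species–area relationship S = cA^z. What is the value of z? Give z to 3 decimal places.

0.299

Taking logs: ln S = ln c + z ln A, so z = (ln S₂ − ln S₁)/(ln A₂ − ln A₁).
z = ln(8/5) / ln(149/30.9) = ln(1.6) / ln(4.822) = 0.4700 / 1.5732 = 0.2988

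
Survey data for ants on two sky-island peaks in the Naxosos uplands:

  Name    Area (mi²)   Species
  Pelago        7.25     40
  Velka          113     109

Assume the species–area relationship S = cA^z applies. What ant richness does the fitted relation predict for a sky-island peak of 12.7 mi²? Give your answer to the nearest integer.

49

z = ln(109/40) / ln(113/7.25) = 1.0025 / 2.7464 = 0.3650
c = 40 / 7.25^0.3650 = 40 / 2.061 = 19.41
S₃ = 19.41 × 12.7^0.3650 = 19.41 × 2.529 ≈ 49.08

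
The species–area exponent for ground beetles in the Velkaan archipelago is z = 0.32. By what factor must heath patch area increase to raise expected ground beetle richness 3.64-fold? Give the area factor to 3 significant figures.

(A₂/A₁)^0.32 = 3.64, so A₂/A₁ = 3.64^(1/0.32) = 3.64^3.125
ln(A₂/A₁) = ln 3.64 / 0.32 = 1.2920 / 0.32 = 4.0374
A₂/A₁ = e^4.0374 ≈ 56.68

56.7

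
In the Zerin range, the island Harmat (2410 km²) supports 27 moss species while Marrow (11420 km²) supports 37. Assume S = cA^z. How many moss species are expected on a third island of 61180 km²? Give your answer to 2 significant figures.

52

z = ln(37/27) / ln(11420/2410) = 0.3151 / 1.5557 = 0.2025
c = 27 / 2410^0.2025 = 27 / 4.841 = 5.577
S₃ = 5.577 × 61180^0.2025 = 5.577 × 9.32 ≈ 51.98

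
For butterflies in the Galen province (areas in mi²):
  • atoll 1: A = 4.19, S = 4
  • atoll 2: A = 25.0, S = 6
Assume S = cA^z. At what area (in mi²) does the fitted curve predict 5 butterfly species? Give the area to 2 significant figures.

z = ln(6/4) / ln(25/4.19) = 0.4055 / 1.7862 = 0.2270
c = 4 / 4.19^0.2270 = 4 / 1.384 = 2.889
A = (5/2.889)^(1/0.2270) ⇒ ln A = ln(1.73)/0.2270 = 2.4157
A = e^2.4157 ≈ 11.2 mi²

11 mi²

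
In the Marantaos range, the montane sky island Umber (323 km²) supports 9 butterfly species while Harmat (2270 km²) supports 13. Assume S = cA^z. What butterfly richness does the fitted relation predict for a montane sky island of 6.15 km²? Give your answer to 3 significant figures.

4.26

z = ln(13/9) / ln(2270/323) = 0.3677 / 1.9499 = 0.1886
c = 9 / 323^0.1886 = 9 / 2.973 = 3.027
S₃ = 3.027 × 6.15^0.1886 = 3.027 × 1.409 ≈ 4.264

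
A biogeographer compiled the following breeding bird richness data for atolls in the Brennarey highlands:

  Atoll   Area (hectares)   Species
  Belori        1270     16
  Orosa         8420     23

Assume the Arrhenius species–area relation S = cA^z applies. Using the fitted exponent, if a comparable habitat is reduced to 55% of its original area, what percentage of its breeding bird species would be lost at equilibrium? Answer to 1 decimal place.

10.8%

z = ln(23/16) / ln(8420/1270) = 0.3629 / 1.8916 = 0.1919
S_new/S_old = (A_new/A_old)^z = 0.55^0.1919 = exp(0.1919 × -0.5978) = 0.8916
Fraction lost = 1 − 0.8916 = 0.1084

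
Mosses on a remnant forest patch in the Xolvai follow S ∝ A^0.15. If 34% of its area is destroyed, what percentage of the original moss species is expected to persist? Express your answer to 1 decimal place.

S_new/S_old = (A_new/A_old)^z = 0.66^0.15
= exp(0.15 × ln 0.66) = exp(0.15 × -0.4155) = exp(-0.0623) ≈ 0.9396

94.0%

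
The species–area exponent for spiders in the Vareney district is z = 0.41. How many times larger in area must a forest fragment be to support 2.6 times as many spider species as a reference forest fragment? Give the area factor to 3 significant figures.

(A₂/A₁)^0.41 = 2.6, so A₂/A₁ = 2.6^(1/0.41) = 2.6^2.439
ln(A₂/A₁) = ln 2.6 / 0.41 = 0.9555 / 0.41 = 2.3305
A₂/A₁ = e^2.3305 ≈ 10.28

10.3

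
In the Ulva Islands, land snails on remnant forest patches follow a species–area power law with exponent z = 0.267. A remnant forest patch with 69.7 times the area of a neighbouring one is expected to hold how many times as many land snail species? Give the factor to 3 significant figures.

S₂/S₁ = (A₂/A₁)^z = 69.7^0.267
ln(S₂/S₁) = 0.267 × ln 69.7 = 0.267 × 4.2442 = 1.1332
S₂/S₁ = e^1.1332 ≈ 3.106

3.11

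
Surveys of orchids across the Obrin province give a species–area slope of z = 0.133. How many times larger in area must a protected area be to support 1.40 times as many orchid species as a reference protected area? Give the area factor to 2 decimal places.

(A₂/A₁)^0.133 = 1.4, so A₂/A₁ = 1.4^(1/0.133) = 1.4^7.519
ln(A₂/A₁) = ln 1.4 / 0.133 = 0.3365 / 0.133 = 2.5299
A₂/A₁ = e^2.5299 ≈ 12.55

12.55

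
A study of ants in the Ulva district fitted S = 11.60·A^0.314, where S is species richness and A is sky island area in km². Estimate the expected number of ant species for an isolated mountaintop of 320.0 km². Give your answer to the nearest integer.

S = 11.6 × 320^0.314
ln S = ln 11.6 + 0.314 × ln 320 = 2.4510 + 0.314 × 5.7683 = 4.2623
S = e^4.2623 ≈ 70.97

71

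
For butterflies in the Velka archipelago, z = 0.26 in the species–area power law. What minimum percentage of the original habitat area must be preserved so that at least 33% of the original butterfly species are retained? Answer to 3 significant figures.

Need (A_new/A_old)^0.26 = 0.33, so A_new/A_old = 0.33^(1/0.26) = 0.33^3.846
ln(A_new/A_old) = ln 0.33 / 0.26 = -1.1087 / 0.26 = -4.2641
A_new/A_old = e^-4.2641 ≈ 0.01406

1.41%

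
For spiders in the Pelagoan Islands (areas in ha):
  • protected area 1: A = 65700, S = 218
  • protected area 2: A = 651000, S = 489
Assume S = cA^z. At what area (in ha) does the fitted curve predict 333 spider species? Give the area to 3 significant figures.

219000 ha

z = ln(489/218) / ln(651000/65700) = 0.8079 / 2.2934 = 0.3523
c = 218 / 65700^0.3523 = 218 / 49.78 = 4.38
A = (333/4.38)^(1/0.3523) ⇒ ln A = ln(76.03)/0.3523 = 12.2955
A = e^12.2955 ≈ 218715 ha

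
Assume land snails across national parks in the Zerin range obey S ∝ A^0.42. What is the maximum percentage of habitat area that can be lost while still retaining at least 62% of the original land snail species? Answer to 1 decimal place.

Need (A_new/A_old)^0.42 = 0.62, so A_new/A_old = 0.62^(1/0.42) = 0.62^2.381
ln(A_new/A_old) = ln 0.62 / 0.42 = -0.4780 / 0.42 = -1.1382
A_new/A_old = e^-1.1382 ≈ 0.3204
Fraction that can be lost = 1 − 0.3204 = 0.6796

68.0%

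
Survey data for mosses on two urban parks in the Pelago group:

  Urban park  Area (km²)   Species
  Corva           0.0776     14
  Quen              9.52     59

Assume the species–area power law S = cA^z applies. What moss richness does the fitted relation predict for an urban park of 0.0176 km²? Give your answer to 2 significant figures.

z = ln(59/14) / ln(9.52/0.0776) = 1.4385 / 4.8096 = 0.2991
c = 14 / 0.0776^0.2991 = 14 / 0.4656 = 30.07
S₃ = 30.07 × 0.0176^0.2991 = 30.07 × 0.2987 ≈ 8.983

9.0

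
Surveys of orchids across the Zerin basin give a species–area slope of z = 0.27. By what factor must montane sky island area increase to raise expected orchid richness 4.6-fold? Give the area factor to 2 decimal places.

284.88

(A₂/A₁)^0.27 = 4.6, so A₂/A₁ = 4.6^(1/0.27) = 4.6^3.704
ln(A₂/A₁) = ln 4.6 / 0.27 = 1.5261 / 0.27 = 5.6521
A₂/A₁ = e^5.6521 ≈ 284.9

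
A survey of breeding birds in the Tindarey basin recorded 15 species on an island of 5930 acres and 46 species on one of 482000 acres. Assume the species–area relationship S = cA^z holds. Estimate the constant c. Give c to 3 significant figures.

1.64

z = ln(S₂/S₁) / ln(A₂/A₁) = ln(46/15) / ln(482000/5930) = 1.1206 / 4.3979 = 0.2548
c = S₁ / A₁^z = 15 / 5930^0.2548 = 15 / 9.149 = 1.64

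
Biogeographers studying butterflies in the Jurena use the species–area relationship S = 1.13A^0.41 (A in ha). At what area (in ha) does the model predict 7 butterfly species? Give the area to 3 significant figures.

85.5 ha

7 = 1.13 × A^0.41  ⇒  A^0.41 = 7/1.13 = 6.195
ln A = ln(6.195) / 0.41 = 1.8237 / 0.41 = 4.4480
A = e^4.4480 ≈ 85.46 ha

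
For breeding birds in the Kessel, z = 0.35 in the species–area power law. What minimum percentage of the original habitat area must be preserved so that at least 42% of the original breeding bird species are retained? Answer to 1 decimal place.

Need (A_new/A_old)^0.35 = 0.42, so A_new/A_old = 0.42^(1/0.35) = 0.42^2.857
ln(A_new/A_old) = ln 0.42 / 0.35 = -0.8675 / 0.35 = -2.4786
A_new/A_old = e^-2.4786 ≈ 0.08386

8.4%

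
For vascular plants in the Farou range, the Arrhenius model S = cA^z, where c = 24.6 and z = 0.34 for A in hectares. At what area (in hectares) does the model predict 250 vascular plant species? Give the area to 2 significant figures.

250 = 24.6 × A^0.34  ⇒  A^0.34 = 250/24.6 = 10.16
ln A = ln(10.16) / 0.34 = 2.3187 / 0.34 = 6.8197
A = e^6.8197 ≈ 915.8 hectares

920 hectares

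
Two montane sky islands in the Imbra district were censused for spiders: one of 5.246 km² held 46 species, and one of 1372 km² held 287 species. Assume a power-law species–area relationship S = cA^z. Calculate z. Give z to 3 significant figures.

Taking logs: ln S = ln c + z ln A, so z = (ln S₂ − ln S₁)/(ln A₂ − ln A₁).
z = ln(287/46) / ln(1372/5.246) = ln(6.239) / ln(261.5) = 1.8308 / 5.5666 = 0.3289

0.329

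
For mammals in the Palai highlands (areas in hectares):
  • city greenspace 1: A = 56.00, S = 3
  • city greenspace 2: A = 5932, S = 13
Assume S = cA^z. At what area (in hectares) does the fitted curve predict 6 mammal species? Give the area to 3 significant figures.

z = ln(13/3) / ln(5932/56) = 1.4663 / 4.6628 = 0.3145
c = 3 / 56^0.3145 = 3 / 3.546 = 0.846
A = (6/0.846)^(1/0.3145) ⇒ ln A = ln(7.092)/0.3145 = 6.2295
A = e^6.2295 ≈ 507.5 hectares

507 hectares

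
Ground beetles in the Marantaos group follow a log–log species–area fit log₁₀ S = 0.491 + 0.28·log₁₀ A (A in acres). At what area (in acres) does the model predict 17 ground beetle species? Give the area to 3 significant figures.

437 acres

17 = 3.097 × A^0.28  ⇒  A^0.28 = 17/3.097 = 5.488
ln A = ln(5.488) / 0.28 = 1.7026 / 0.28 = 6.0809
A = e^6.0809 ≈ 437.4 acres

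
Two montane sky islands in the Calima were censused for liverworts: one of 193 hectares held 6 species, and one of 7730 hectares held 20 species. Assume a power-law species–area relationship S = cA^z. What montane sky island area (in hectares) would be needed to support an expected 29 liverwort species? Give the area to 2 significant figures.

z = ln(20/6) / ln(7730/193) = 1.2040 / 3.6902 = 0.3263
c = 6 / 193^0.3263 = 6 / 5.568 = 1.078
A = (29/1.078)^(1/0.3263) ⇒ ln A = ln(26.91)/0.3263 = 10.0917
A = e^10.0917 ≈ 24142 hectares

24000 hectares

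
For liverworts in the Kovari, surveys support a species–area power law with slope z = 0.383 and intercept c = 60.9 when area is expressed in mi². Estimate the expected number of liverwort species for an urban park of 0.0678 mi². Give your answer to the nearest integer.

22 species

S = 60.9 × 0.0678^0.383 = 60.9 × 0.3567 ≈ 21.73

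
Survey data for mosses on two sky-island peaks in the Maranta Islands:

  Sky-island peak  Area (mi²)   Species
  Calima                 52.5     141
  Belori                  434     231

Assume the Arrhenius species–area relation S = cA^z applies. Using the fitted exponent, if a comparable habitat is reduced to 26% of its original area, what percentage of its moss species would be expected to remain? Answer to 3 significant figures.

z = ln(231/141) / ln(434/52.5) = 0.4937 / 2.1122 = 0.2337
S_new/S_old = (A_new/A_old)^z = 0.26^0.2337 = exp(0.2337 × -1.3471) = 0.7299

73.0%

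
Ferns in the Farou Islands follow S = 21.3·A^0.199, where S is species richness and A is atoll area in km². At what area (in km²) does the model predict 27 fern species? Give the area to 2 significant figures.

27 = 21.3 × A^0.199  ⇒  A^0.199 = 27/21.3 = 1.268
ln A = ln(1.268) / 0.199 = 0.2371 / 0.199 = 1.1916
A = e^1.1916 ≈ 3.292 km²

3.3 km²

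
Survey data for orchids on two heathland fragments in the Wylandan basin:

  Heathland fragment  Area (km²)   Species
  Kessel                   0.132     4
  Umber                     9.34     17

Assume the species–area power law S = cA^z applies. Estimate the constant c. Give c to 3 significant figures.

7.96

z = ln(S₂/S₁) / ln(A₂/A₁) = ln(17/4) / ln(9.34/0.132) = 1.4469 / 4.2593 = 0.3397
c = S₁ / A₁^z = 4 / 0.132^0.3397 = 4 / 0.5026 = 7.958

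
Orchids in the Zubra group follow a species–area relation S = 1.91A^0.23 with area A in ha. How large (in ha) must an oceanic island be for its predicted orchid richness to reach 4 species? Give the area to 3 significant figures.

4 = 1.91 × A^0.23  ⇒  A^0.23 = 4/1.91 = 2.094
ln A = ln(2.094) / 0.23 = 0.7392 / 0.23 = 3.2139
A = e^3.2139 ≈ 24.88 ha

24.9 ha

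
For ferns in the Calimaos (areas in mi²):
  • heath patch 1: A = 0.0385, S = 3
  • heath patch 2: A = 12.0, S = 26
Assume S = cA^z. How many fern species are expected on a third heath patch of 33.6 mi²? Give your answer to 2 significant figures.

38

z = ln(26/3) / ln(12/0.0385) = 2.1595 / 5.7420 = 0.3761
c = 3 / 0.0385^0.3761 = 3 / 0.2938 = 10.21
S₃ = 10.21 × 33.6^0.3761 = 10.21 × 3.75 ≈ 38.3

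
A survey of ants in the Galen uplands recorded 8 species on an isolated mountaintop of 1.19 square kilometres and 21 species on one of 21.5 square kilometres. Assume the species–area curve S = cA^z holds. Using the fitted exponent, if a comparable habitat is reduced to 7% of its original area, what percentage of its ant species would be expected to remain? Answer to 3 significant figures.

41.2%

z = ln(21/8) / ln(21.5/1.19) = 0.9651 / 2.8941 = 0.3335
S_new/S_old = (A_new/A_old)^z = 0.07^0.3335 = exp(0.3335 × -2.6593) = 0.412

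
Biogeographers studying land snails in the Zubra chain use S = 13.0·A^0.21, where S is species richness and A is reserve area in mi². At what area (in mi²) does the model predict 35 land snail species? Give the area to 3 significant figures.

112 mi²

35 = 13 × A^0.21  ⇒  A^0.21 = 35/13 = 2.692
ln A = ln(2.692) / 0.21 = 0.9904 / 0.21 = 4.7162
A = e^4.7162 ≈ 111.7 mi²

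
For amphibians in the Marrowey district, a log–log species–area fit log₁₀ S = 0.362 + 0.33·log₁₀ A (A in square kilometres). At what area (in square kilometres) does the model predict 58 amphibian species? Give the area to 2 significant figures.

18000 square kilometres

58 = 2.301 × A^0.33  ⇒  A^0.33 = 58/2.301 = 25.2
ln A = ln(25.2) / 0.33 = 3.2269 / 0.33 = 9.7785
A = e^9.7785 ≈ 17650 square kilometres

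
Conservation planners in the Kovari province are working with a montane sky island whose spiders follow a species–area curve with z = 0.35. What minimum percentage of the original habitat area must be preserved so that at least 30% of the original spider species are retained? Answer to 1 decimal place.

3.2%

Need (A_new/A_old)^0.35 = 0.3, so A_new/A_old = 0.3^(1/0.35) = 0.3^2.857
ln(A_new/A_old) = ln 0.3 / 0.35 = -1.2040 / 0.35 = -3.4399
A_new/A_old = e^-3.4399 ≈ 0.03207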